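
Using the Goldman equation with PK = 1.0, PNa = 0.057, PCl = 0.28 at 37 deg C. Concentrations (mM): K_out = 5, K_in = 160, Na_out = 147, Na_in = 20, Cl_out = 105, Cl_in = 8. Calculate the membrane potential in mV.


Vm = (RT/F)*ln((PK*Ko + PNa*Nao + PCl*Cli)/(PK*Ki + PNa*Nai + PCl*Clo))
Numer = 15.619, Denom = 190.54
Vm = -66.85 mV


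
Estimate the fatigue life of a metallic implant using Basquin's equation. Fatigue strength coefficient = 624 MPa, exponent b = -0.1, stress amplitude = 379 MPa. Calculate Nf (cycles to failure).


sigma_a = sigma_f' * (2Nf)^b
2Nf = (sigma_a/sigma_f')^(1/b)
2Nf = (379/624)^(1/-0.1)
2Nf = 146.37058
Nf = 73.19


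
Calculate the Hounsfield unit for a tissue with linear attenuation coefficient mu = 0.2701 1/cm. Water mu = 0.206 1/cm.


HU = ((mu_tissue - mu_water) / mu_water) * 1000
HU = ((0.2701 - 0.206) / 0.206) * 1000
HU = 311.2


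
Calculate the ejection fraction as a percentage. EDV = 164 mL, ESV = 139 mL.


SV = EDV - ESV = 164 - 139 = 25 mL
EF = SV/EDV * 100 = 25/164 * 100
EF = 15.24%


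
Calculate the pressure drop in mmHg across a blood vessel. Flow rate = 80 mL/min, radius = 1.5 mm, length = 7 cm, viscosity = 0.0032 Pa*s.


dP = 8*mu*L*Q / (pi*r^4)
Q = 80 mL/min = 1.33333e-06 m^3/s
dP = 150.231 Pa = 150.231 / 133.322 mmHg = 1.127 mmHg


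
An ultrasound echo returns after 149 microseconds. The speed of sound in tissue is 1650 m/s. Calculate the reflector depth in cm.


depth = c * t / 2
t = 149 us = 1.4900e-04 s
depth = 1650 * 1.4900e-04 / 2
depth = 0.122925 m = 12.2925 cm


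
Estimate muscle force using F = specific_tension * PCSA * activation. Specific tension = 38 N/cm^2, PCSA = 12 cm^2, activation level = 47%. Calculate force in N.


F = sigma * PCSA * activation
F = 38 * 12 * 0.47
F = 214.3 N


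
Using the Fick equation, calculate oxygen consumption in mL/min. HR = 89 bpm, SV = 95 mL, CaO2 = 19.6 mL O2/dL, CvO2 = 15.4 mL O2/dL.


CO = HR*SV = 89*95/1000 = 8.455 L/min
a-v O2 diff = 19.6 - 15.4 = 4.2 mL/dL
VO2 = CO * (CaO2-CvO2) * 10 dL/L
VO2 = 8.455 * 4.2 * 10
VO2 = 355.1 mL/min


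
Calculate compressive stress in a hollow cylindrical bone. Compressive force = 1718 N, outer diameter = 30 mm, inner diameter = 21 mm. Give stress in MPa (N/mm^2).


A = pi*(r_o^2 - r_i^2)
r_o = 15 mm, r_i = 10.5 mm
A = 360.498 mm^2
sigma = F/A = 1718 / 360.498
sigma = 4.766 MPa


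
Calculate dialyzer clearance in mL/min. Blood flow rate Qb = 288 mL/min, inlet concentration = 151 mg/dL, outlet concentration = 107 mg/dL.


K = Qb * (Cb_in - Cb_out) / Cb_in
K = 288 * (151 - 107) / 151
K = 83.92 mL/min


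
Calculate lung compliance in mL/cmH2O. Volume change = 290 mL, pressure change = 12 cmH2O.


C = dV / dP
C = 290 / 12
C = 24.17 mL/cmH2O


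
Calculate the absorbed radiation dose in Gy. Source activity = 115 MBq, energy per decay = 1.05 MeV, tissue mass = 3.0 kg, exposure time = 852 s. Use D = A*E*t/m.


A = 115 MBq = 1.1500e+08 Bq
E = 1.05 MeV = 1.6821e-13 J
D = A*E*t/m = 1.1500e+08*1.6821e-13*852/3.0
D = 0.005494 Gy


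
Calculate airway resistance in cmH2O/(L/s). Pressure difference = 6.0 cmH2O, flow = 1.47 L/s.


R = dP / flow
R = 6.0 / 1.47
R = 4.082 cmH2O/(L/s)


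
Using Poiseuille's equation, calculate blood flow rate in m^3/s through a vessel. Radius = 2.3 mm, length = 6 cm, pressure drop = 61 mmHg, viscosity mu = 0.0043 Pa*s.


Q = pi*r^4*dP / (8*mu*L)
r = 0.0023 m, L = 0.06 m
dP = 61 mmHg = 8132.642 Pa
Q = 3.4640e-04 m^3/s


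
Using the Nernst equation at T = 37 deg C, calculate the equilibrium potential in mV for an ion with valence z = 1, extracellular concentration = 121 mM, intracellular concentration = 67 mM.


E = (RT/(zF)) * ln(C_out/C_in)
T = 37 + 273.15 = 310.15 K
E = (8.314 * 310.15 / (1 * 96485)) * ln(121/67)
E = 15.8 mV


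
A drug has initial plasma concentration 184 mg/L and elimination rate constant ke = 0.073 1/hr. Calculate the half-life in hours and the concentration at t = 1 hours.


t_half = ln(2) / ke = 0.693147 / 0.073 = 9.495 hr
C(t) = C0 * exp(-ke*t) = 184 * exp(-0.073*1)
C(1) = 171 mg/L


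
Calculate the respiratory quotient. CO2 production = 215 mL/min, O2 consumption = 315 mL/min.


RQ = VCO2 / VO2
RQ = 215 / 315
RQ = 0.6825


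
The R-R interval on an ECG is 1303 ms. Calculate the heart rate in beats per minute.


HR = 60 / RR_interval(s)
RR = 1303 ms = 1.303 s
HR = 60 / 1.303 = 46.05 bpm


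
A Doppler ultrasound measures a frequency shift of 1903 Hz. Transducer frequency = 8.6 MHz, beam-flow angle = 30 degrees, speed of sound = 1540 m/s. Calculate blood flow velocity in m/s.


v = fd * c / (2 * f0 * cos(theta))
v = 1903 * 1540 / (2 * 8.6000e+06 * cos(30))
v = 0.1967 m/s


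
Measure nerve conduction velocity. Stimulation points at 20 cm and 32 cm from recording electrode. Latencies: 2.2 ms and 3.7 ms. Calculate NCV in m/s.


Distance = (32 - 20) / 100 = 0.12 m
dt = (3.7 - 2.2) / 1000 = 0.0015 s
NCV = dist / dt = 80 m/s


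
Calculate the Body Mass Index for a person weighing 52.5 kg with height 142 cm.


BMI = weight / height^2
height = 142 cm = 1.42 m
BMI = 52.5 / 1.42^2
BMI = 26.04 kg/m^2


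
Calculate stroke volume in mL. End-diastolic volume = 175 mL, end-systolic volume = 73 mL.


SV = EDV - ESV
SV = 175 - 73
SV = 102 mL


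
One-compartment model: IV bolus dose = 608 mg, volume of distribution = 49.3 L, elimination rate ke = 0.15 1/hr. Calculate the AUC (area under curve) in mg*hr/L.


C0 = Dose/Vd = 608/49.3 = 12.3327 mg/L
AUC = C0/ke = 12.3327/0.15
AUC = 82.22 mg*hr/L


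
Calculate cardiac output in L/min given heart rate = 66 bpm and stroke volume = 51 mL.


CO = HR * SV
CO = 66 * 51 / 1000
CO = 3.366 L/min


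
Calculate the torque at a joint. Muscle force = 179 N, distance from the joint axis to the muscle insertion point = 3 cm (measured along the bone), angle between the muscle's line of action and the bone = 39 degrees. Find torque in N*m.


Torque = F * d * sin(theta)   (moment arm = d*sin(theta))
d = 3 cm = 0.03 m
Torque = 179 * 0.03 * sin(39)
Torque = 3.379 N*m


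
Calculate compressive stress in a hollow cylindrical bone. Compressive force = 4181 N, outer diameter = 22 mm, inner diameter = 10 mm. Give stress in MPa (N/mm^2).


A = pi*(r_o^2 - r_i^2)
r_o = 11 mm, r_i = 5 mm
A = 301.593 mm^2
sigma = F/A = 4181 / 301.593
sigma = 13.86 MPa


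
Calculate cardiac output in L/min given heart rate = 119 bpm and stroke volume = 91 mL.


CO = HR * SV
CO = 119 * 91 / 1000
CO = 10.83 L/min


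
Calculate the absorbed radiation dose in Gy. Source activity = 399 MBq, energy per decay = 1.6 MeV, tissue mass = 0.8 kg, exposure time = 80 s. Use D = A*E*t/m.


A = 399 MBq = 3.9900e+08 Bq
E = 1.6 MeV = 2.5632e-13 J
D = A*E*t/m = 3.9900e+08*2.5632e-13*80/0.8
D = 0.01023 Gy


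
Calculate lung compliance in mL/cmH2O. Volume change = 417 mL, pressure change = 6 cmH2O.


C = dV / dP
C = 417 / 6
C = 69.5 mL/cmH2O


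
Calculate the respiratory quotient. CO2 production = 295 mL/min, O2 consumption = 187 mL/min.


RQ = VCO2 / VO2
RQ = 295 / 187
RQ = 1.578


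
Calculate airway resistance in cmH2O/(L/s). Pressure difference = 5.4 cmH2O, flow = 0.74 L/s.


R = dP / flow
R = 5.4 / 0.74
R = 7.297 cmH2O/(L/s)


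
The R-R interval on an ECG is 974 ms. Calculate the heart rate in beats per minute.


HR = 60 / RR_interval(s)
RR = 974 ms = 0.974 s
HR = 60 / 0.974 = 61.6 bpm


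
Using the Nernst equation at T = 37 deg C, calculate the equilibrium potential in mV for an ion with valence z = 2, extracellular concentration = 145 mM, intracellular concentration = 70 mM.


E = (RT/(zF)) * ln(C_out/C_in)
T = 37 + 273.15 = 310.15 K
E = (8.314 * 310.15 / (2 * 96485)) * ln(145/70)
E = 9.731 mV


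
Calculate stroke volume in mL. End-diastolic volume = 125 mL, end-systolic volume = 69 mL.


SV = EDV - ESV
SV = 125 - 69
SV = 56 mL


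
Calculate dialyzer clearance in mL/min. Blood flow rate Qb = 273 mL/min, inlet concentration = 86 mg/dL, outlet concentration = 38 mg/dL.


K = Qb * (Cb_in - Cb_out) / Cb_in
K = 273 * (86 - 38) / 86
K = 152.4 mL/min


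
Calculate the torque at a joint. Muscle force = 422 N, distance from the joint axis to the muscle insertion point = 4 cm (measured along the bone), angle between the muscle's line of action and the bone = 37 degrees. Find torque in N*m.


Torque = F * d * sin(theta)   (moment arm = d*sin(theta))
d = 4 cm = 0.04 m
Torque = 422 * 0.04 * sin(37)
Torque = 10.16 N*m


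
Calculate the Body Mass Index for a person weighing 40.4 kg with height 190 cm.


BMI = weight / height^2
height = 190 cm = 1.9 m
BMI = 40.4 / 1.9^2
BMI = 11.19 kg/m^2


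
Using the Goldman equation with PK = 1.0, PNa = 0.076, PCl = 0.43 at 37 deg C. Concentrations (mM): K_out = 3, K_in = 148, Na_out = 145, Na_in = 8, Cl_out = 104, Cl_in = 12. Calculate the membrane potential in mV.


Vm = (RT/F)*ln((PK*Ko + PNa*Nao + PCl*Cli)/(PK*Ki + PNa*Nai + PCl*Clo))
Numer = 19.18, Denom = 193.328
Vm = -61.75 mV


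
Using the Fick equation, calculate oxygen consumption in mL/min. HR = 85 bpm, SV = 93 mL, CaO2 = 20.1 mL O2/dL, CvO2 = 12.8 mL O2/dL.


CO = HR*SV = 85*93/1000 = 7.905 L/min
a-v O2 diff = 20.1 - 12.8 = 7.3 mL/dL
VO2 = CO * (CaO2-CvO2) * 10 dL/L
VO2 = 7.905 * 7.3 * 10
VO2 = 577.1 mL/min


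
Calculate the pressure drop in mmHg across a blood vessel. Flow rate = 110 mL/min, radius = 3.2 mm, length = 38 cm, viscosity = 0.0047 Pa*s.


dP = 8*mu*L*Q / (pi*r^4)
Q = 110 mL/min = 1.83333e-06 m^3/s
dP = 79.5174 Pa = 79.5174 / 133.322 mmHg = 0.5964 mmHg


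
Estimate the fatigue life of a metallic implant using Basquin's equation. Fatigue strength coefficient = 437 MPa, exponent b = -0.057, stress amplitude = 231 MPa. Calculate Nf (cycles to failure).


sigma_a = sigma_f' * (2Nf)^b
2Nf = (sigma_a/sigma_f')^(1/b)
2Nf = (231/437)^(1/-0.057)
2Nf = 72004.377
Nf = 3.6e+04


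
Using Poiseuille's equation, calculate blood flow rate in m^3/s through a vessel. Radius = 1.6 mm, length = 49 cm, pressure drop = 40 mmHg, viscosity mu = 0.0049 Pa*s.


Q = pi*r^4*dP / (8*mu*L)
r = 0.0016 m, L = 0.49 m
dP = 40 mmHg = 5332.88 Pa
Q = 5.7162e-06 m^3/s


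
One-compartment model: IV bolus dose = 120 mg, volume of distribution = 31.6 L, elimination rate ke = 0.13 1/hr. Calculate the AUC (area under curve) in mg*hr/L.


C0 = Dose/Vd = 120/31.6 = 3.79747 mg/L
AUC = C0/ke = 3.79747/0.13
AUC = 29.21 mg*hr/L


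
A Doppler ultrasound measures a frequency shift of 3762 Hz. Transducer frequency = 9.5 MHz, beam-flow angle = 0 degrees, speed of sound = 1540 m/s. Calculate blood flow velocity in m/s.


v = fd * c / (2 * f0 * cos(theta))
v = 3762 * 1540 / (2 * 9.5000e+06 * cos(0))
v = 0.3049 m/s


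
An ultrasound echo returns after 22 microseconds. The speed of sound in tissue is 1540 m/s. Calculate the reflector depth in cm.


depth = c * t / 2
t = 22 us = 2.2000e-05 s
depth = 1540 * 2.2000e-05 / 2
depth = 0.01694 m = 1.694 cm


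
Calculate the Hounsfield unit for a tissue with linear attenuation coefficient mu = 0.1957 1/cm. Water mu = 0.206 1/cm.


HU = ((mu_tissue - mu_water) / mu_water) * 1000
HU = ((0.1957 - 0.206) / 0.206) * 1000
HU = -50


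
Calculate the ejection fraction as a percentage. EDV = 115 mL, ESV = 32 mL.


SV = EDV - ESV = 115 - 32 = 83 mL
EF = SV/EDV * 100 = 83/115 * 100
EF = 72.17%


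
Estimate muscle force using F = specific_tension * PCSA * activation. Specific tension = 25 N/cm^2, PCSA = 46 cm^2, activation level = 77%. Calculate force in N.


F = sigma * PCSA * activation
F = 25 * 46 * 0.77
F = 885.5 N


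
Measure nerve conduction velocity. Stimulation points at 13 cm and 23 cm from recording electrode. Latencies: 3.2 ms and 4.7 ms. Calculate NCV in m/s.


Distance = (23 - 13) / 100 = 0.1 m
dt = (4.7 - 3.2) / 1000 = 0.0015 s
NCV = dist / dt = 66.67 m/s


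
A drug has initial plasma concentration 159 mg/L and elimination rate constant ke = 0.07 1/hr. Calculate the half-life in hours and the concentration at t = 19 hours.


t_half = ln(2) / ke = 0.693147 / 0.07 = 9.902 hr
C(t) = C0 * exp(-ke*t) = 159 * exp(-0.07*19)
C(19) = 42.05 mg/L


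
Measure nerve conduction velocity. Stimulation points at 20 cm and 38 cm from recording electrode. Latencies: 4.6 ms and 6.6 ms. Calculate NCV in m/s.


Distance = (38 - 20) / 100 = 0.18 m
dt = (6.6 - 4.6) / 1000 = 0.002 s
NCV = dist / dt = 90 m/s


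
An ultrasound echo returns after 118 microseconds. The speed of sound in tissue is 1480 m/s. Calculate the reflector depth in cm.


depth = c * t / 2
t = 118 us = 1.1800e-04 s
depth = 1480 * 1.1800e-04 / 2
depth = 0.08732 m = 8.732 cm


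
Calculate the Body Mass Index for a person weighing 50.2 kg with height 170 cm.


BMI = weight / height^2
height = 170 cm = 1.7 m
BMI = 50.2 / 1.7^2
BMI = 17.37 kg/m^2


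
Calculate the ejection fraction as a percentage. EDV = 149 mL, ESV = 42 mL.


SV = EDV - ESV = 149 - 42 = 107 mL
EF = SV/EDV * 100 = 107/149 * 100
EF = 71.81%


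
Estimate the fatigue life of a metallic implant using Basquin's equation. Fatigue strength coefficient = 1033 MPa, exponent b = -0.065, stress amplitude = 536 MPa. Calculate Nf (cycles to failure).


sigma_a = sigma_f' * (2Nf)^b
2Nf = (sigma_a/sigma_f')^(1/b)
2Nf = (536/1033)^(1/-0.065)
2Nf = 24189.315
Nf = 1.209e+04


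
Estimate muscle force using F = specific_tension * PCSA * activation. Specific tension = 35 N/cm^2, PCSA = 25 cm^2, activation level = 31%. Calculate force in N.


F = sigma * PCSA * activation
F = 35 * 25 * 0.31
F = 271.2 N


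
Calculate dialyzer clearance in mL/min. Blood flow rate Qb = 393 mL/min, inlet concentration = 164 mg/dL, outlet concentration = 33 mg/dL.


K = Qb * (Cb_in - Cb_out) / Cb_in
K = 393 * (164 - 33) / 164
K = 313.9 mL/min


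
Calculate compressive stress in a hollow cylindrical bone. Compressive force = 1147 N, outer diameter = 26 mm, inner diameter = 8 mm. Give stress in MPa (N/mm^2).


A = pi*(r_o^2 - r_i^2)
r_o = 13 mm, r_i = 4 mm
A = 480.664 mm^2
sigma = F/A = 1147 / 480.664
sigma = 2.386 MPa


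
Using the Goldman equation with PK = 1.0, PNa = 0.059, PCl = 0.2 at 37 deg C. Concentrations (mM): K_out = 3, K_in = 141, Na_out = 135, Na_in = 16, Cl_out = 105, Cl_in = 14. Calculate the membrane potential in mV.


Vm = (RT/F)*ln((PK*Ko + PNa*Nao + PCl*Cli)/(PK*Ki + PNa*Nai + PCl*Clo))
Numer = 13.765, Denom = 162.944
Vm = -66.05 mV


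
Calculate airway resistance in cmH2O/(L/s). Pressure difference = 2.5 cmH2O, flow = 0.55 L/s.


R = dP / flow
R = 2.5 / 0.55
R = 4.545 cmH2O/(L/s)


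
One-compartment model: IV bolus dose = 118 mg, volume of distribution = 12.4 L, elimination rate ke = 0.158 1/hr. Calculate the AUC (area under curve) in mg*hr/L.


C0 = Dose/Vd = 118/12.4 = 9.51613 mg/L
AUC = C0/ke = 9.51613/0.158
AUC = 60.23 mg*hr/L


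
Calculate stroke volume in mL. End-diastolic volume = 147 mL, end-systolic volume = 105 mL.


SV = EDV - ESV
SV = 147 - 105
SV = 42 mL


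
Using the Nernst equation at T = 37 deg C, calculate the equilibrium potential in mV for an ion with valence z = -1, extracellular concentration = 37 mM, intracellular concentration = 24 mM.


E = (RT/(zF)) * ln(C_out/C_in)
T = 37 + 273.15 = 310.15 K
E = (8.314 * 310.15 / (-1 * 96485)) * ln(37/24)
E = -11.57 mV


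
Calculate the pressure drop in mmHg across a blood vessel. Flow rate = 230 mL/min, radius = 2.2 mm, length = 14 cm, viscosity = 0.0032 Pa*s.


dP = 8*mu*L*Q / (pi*r^4)
Q = 230 mL/min = 3.83333e-06 m^3/s
dP = 186.683 Pa = 186.683 / 133.322 mmHg = 1.4 mmHg


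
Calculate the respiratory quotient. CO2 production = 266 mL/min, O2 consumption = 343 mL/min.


RQ = VCO2 / VO2
RQ = 266 / 343
RQ = 0.7755


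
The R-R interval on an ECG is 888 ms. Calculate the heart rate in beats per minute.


HR = 60 / RR_interval(s)
RR = 888 ms = 0.888 s
HR = 60 / 0.888 = 67.57 bpm


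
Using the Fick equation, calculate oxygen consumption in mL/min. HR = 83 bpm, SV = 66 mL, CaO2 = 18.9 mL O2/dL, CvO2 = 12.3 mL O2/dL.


CO = HR*SV = 83*66/1000 = 5.478 L/min
a-v O2 diff = 18.9 - 12.3 = 6.6 mL/dL
VO2 = CO * (CaO2-CvO2) * 10 dL/L
VO2 = 5.478 * 6.6 * 10
VO2 = 361.5 mL/min


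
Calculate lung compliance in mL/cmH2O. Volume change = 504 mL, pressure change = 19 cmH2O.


C = dV / dP
C = 504 / 19
C = 26.53 mL/cmH2O


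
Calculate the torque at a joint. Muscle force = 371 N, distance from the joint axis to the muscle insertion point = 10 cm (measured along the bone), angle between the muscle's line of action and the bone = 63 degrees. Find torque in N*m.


Torque = F * d * sin(theta)   (moment arm = d*sin(theta))
d = 10 cm = 0.1 m
Torque = 371 * 0.1 * sin(63)
Torque = 33.06 N*m


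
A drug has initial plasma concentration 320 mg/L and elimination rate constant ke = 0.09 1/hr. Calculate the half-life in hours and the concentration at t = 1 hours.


t_half = ln(2) / ke = 0.693147 / 0.09 = 7.702 hr
C(t) = C0 * exp(-ke*t) = 320 * exp(-0.09*1)
C(1) = 292.5 mg/L


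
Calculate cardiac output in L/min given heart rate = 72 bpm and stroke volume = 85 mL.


CO = HR * SV
CO = 72 * 85 / 1000
CO = 6.12 L/min


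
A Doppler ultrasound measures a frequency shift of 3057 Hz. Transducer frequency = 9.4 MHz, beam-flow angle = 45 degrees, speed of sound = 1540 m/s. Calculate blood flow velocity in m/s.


v = fd * c / (2 * f0 * cos(theta))
v = 3057 * 1540 / (2 * 9.4000e+06 * cos(45))
v = 0.3541 m/s


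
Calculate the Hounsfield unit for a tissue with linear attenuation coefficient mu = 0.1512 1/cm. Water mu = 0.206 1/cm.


HU = ((mu_tissue - mu_water) / mu_water) * 1000
HU = ((0.1512 - 0.206) / 0.206) * 1000
HU = -266


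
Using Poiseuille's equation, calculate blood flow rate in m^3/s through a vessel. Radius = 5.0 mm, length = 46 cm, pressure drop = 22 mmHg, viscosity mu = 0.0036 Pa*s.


Q = pi*r^4*dP / (8*mu*L)
r = 0.005 m, L = 0.46 m
dP = 22 mmHg = 2933.084 Pa
Q = 4.3471e-04 m^3/s


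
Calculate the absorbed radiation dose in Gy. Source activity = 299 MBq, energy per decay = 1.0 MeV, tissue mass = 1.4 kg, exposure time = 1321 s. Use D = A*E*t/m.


A = 299 MBq = 2.9900e+08 Bq
E = 1.0 MeV = 1.602e-13 J
D = A*E*t/m = 2.9900e+08*1.602e-13*1321/1.4
D = 0.0452 Gy


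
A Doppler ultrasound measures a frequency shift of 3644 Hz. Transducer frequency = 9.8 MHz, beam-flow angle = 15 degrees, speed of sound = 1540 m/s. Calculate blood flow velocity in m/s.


v = fd * c / (2 * f0 * cos(theta))
v = 3644 * 1540 / (2 * 9.8000e+06 * cos(15))
v = 0.2964 m/s


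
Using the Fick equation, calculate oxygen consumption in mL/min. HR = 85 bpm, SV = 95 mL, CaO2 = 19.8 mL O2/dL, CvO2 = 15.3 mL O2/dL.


CO = HR*SV = 85*95/1000 = 8.075 L/min
a-v O2 diff = 19.8 - 15.3 = 4.5 mL/dL
VO2 = CO * (CaO2-CvO2) * 10 dL/L
VO2 = 8.075 * 4.5 * 10
VO2 = 363.4 mL/min


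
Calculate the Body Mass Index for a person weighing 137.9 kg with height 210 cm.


BMI = weight / height^2
height = 210 cm = 2.1 m
BMI = 137.9 / 2.1^2
BMI = 31.27 kg/m^2


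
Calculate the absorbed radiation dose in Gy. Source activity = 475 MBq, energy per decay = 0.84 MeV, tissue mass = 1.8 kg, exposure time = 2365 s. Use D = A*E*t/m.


A = 475 MBq = 4.7500e+08 Bq
E = 0.84 MeV = 1.34568e-13 J
D = A*E*t/m = 4.7500e+08*1.34568e-13*2365/1.8
D = 0.08398 Gy


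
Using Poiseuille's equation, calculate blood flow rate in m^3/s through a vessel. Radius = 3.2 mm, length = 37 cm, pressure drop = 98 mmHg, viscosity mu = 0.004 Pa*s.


Q = pi*r^4*dP / (8*mu*L)
r = 0.0032 m, L = 0.37 m
dP = 98 mmHg = 13065.556 Pa
Q = 3.6352e-04 m^3/s


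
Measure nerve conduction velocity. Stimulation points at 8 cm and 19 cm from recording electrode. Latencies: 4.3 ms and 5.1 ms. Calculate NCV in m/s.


Distance = (19 - 8) / 100 = 0.11 m
dt = (5.1 - 4.3) / 1000 = 8.0000e-04 s
NCV = dist / dt = 137.5 m/s


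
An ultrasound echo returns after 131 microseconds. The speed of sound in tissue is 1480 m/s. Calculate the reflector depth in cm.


depth = c * t / 2
t = 131 us = 1.3100e-04 s
depth = 1480 * 1.3100e-04 / 2
depth = 0.09694 m = 9.694 cm


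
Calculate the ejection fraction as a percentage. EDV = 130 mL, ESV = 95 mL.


SV = EDV - ESV = 130 - 95 = 35 mL
EF = SV/EDV * 100 = 35/130 * 100
EF = 26.92%


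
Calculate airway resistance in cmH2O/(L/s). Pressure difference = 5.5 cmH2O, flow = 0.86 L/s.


R = dP / flow
R = 5.5 / 0.86
R = 6.395 cmH2O/(L/s)


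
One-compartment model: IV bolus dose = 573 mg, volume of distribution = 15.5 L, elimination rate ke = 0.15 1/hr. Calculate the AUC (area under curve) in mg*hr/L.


C0 = Dose/Vd = 573/15.5 = 36.9677 mg/L
AUC = C0/ke = 36.9677/0.15
AUC = 246.5 mg*hr/L


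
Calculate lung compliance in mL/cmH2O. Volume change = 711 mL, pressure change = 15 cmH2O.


C = dV / dP
C = 711 / 15
C = 47.4 mL/cmH2O


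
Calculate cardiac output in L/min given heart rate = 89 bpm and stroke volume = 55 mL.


CO = HR * SV
CO = 89 * 55 / 1000
CO = 4.895 L/min


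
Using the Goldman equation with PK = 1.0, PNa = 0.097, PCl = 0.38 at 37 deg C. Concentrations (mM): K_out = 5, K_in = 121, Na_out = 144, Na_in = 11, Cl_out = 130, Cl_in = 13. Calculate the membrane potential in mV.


Vm = (RT/F)*ln((PK*Ko + PNa*Nao + PCl*Cli)/(PK*Ki + PNa*Nai + PCl*Clo))
Numer = 23.908, Denom = 171.467
Vm = -52.65 mV


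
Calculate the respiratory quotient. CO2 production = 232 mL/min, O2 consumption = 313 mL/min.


RQ = VCO2 / VO2
RQ = 232 / 313
RQ = 0.7412


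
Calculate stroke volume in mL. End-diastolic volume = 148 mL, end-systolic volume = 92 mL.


SV = EDV - ESV
SV = 148 - 92
SV = 56 mL


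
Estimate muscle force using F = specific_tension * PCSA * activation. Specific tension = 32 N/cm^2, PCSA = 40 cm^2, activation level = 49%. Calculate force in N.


F = sigma * PCSA * activation
F = 32 * 40 * 0.49
F = 627.2 N


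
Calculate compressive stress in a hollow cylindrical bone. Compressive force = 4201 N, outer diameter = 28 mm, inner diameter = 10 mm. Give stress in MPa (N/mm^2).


A = pi*(r_o^2 - r_i^2)
r_o = 14 mm, r_i = 5 mm
A = 537.212 mm^2
sigma = F/A = 4201 / 537.212
sigma = 7.82 MPa


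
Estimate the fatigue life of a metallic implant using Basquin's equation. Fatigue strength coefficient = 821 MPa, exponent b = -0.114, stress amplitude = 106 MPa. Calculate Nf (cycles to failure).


sigma_a = sigma_f' * (2Nf)^b
2Nf = (sigma_a/sigma_f')^(1/b)
2Nf = (106/821)^(1/-0.114)
2Nf = 62888717
Nf = 3.1444e+07


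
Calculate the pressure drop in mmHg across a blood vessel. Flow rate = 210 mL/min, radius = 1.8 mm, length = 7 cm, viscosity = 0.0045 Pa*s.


dP = 8*mu*L*Q / (pi*r^4)
Q = 210 mL/min = 3.5e-06 m^3/s
dP = 267.441 Pa = 267.441 / 133.322 mmHg = 2.006 mmHg


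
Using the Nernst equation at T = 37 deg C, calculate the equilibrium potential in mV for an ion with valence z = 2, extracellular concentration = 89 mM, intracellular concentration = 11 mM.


E = (RT/(zF)) * ln(C_out/C_in)
T = 37 + 273.15 = 310.15 K
E = (8.314 * 310.15 / (2 * 96485)) * ln(89/11)
E = 27.94 mV


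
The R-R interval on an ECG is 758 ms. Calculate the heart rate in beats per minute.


HR = 60 / RR_interval(s)
RR = 758 ms = 0.758 s
HR = 60 / 0.758 = 79.16 bpm


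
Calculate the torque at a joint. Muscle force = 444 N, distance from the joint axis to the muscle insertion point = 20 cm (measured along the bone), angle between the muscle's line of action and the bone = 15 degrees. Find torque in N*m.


Torque = F * d * sin(theta)   (moment arm = d*sin(theta))
d = 20 cm = 0.2 m
Torque = 444 * 0.2 * sin(15)
Torque = 22.98 N*m


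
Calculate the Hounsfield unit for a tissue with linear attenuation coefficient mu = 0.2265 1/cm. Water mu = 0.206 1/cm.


HU = ((mu_tissue - mu_water) / mu_water) * 1000
HU = ((0.2265 - 0.206) / 0.206) * 1000
HU = 99.51


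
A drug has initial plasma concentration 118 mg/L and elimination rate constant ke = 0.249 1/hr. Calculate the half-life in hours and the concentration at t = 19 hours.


t_half = ln(2) / ke = 0.693147 / 0.249 = 2.784 hr
C(t) = C0 * exp(-ke*t) = 118 * exp(-0.249*19)
C(19) = 1.04 mg/L


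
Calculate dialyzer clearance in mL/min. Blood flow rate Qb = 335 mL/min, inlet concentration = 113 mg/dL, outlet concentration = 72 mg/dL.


K = Qb * (Cb_in - Cb_out) / Cb_in
K = 335 * (113 - 72) / 113
K = 121.5 mL/min


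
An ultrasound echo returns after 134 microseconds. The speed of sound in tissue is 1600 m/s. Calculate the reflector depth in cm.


depth = c * t / 2
t = 134 us = 1.3400e-04 s
depth = 1600 * 1.3400e-04 / 2
depth = 0.1072 m = 10.72 cm


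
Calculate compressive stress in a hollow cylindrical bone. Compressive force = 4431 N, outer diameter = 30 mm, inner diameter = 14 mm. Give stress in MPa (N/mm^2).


A = pi*(r_o^2 - r_i^2)
r_o = 15 mm, r_i = 7 mm
A = 552.92 mm^2
sigma = F/A = 4431 / 552.92
sigma = 8.014 MPa


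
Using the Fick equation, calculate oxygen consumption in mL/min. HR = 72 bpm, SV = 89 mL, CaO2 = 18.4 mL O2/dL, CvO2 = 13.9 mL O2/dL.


CO = HR*SV = 72*89/1000 = 6.408 L/min
a-v O2 diff = 18.4 - 13.9 = 4.5 mL/dL
VO2 = CO * (CaO2-CvO2) * 10 dL/L
VO2 = 6.408 * 4.5 * 10
VO2 = 288.4 mL/min


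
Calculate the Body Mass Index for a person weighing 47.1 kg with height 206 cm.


BMI = weight / height^2
height = 206 cm = 2.06 m
BMI = 47.1 / 2.06^2
BMI = 11.1 kg/m^2


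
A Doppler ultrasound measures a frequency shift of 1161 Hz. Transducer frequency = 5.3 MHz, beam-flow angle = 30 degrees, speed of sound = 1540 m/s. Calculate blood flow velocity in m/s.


v = fd * c / (2 * f0 * cos(theta))
v = 1161 * 1540 / (2 * 5.3000e+06 * cos(30))
v = 0.1948 m/s


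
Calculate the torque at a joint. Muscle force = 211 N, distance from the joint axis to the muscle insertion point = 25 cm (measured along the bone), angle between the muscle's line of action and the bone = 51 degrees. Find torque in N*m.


Torque = F * d * sin(theta)   (moment arm = d*sin(theta))
d = 25 cm = 0.25 m
Torque = 211 * 0.25 * sin(51)
Torque = 40.99 N*m


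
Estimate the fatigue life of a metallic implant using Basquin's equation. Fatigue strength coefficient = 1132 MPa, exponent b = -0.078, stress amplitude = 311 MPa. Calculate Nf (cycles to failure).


sigma_a = sigma_f' * (2Nf)^b
2Nf = (sigma_a/sigma_f')^(1/b)
2Nf = (311/1132)^(1/-0.078)
2Nf = 15610282
Nf = 7.8051e+06


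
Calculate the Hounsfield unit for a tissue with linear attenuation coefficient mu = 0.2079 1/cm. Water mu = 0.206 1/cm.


HU = ((mu_tissue - mu_water) / mu_water) * 1000
HU = ((0.2079 - 0.206) / 0.206) * 1000
HU = 9.223


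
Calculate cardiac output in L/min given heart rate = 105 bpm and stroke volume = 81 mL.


CO = HR * SV
CO = 105 * 81 / 1000
CO = 8.505 L/min


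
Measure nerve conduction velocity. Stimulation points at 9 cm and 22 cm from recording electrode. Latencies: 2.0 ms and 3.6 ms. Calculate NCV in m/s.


Distance = (22 - 9) / 100 = 0.13 m
dt = (3.6 - 2.0) / 1000 = 0.0016 s
NCV = dist / dt = 81.25 m/s


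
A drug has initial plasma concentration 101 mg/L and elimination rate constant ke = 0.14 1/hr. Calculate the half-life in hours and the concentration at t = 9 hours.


t_half = ln(2) / ke = 0.693147 / 0.14 = 4.951 hr
C(t) = C0 * exp(-ke*t) = 101 * exp(-0.14*9)
C(9) = 28.65 mg/L


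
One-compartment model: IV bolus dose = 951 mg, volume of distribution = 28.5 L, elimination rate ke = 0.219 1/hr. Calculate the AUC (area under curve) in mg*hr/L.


C0 = Dose/Vd = 951/28.5 = 33.3684 mg/L
AUC = C0/ke = 33.3684/0.219
AUC = 152.4 mg*hr/L


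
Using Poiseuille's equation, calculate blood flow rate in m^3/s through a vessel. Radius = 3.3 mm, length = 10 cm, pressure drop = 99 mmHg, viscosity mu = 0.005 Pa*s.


Q = pi*r^4*dP / (8*mu*L)
r = 0.0033 m, L = 0.1 m
dP = 99 mmHg = 13198.878 Pa
Q = 0.001229 m^3/s


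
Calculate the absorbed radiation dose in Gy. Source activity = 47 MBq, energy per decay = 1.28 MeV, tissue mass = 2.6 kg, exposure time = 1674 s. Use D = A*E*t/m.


A = 47 MBq = 4.7000e+07 Bq
E = 1.28 MeV = 2.05056e-13 J
D = A*E*t/m = 4.7000e+07*2.05056e-13*1674/2.6
D = 0.006205 Gy


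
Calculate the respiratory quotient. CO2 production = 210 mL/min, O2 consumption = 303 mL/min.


RQ = VCO2 / VO2
RQ = 210 / 303
RQ = 0.6931


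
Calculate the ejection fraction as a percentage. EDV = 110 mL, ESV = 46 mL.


SV = EDV - ESV = 110 - 46 = 64 mL
EF = SV/EDV * 100 = 64/110 * 100
EF = 58.18%


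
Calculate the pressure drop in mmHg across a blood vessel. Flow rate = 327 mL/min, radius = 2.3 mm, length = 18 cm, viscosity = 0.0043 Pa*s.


dP = 8*mu*L*Q / (pi*r^4)
Q = 327 mL/min = 5.45e-06 m^3/s
dP = 383.854 Pa = 383.854 / 133.322 mmHg = 2.879 mmHg


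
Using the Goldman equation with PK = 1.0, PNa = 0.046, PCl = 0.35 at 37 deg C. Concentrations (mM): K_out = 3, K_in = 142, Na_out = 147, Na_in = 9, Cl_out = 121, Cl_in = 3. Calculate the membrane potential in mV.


Vm = (RT/F)*ln((PK*Ko + PNa*Nao + PCl*Cli)/(PK*Ki + PNa*Nai + PCl*Clo))
Numer = 10.812, Denom = 184.764
Vm = -75.86 mV


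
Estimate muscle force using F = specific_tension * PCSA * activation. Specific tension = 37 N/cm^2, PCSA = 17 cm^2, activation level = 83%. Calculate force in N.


F = sigma * PCSA * activation
F = 37 * 17 * 0.83
F = 522.1 N


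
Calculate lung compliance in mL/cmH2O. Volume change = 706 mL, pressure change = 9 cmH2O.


C = dV / dP
C = 706 / 9
C = 78.44 mL/cmH2O


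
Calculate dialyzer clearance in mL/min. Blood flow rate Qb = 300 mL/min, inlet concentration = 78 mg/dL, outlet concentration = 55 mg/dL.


K = Qb * (Cb_in - Cb_out) / Cb_in
K = 300 * (78 - 55) / 78
K = 88.46 mL/min


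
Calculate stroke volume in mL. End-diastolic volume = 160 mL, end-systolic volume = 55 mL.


SV = EDV - ESV
SV = 160 - 55
SV = 105 mL


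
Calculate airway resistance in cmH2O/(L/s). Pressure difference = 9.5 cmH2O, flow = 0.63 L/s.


R = dP / flow
R = 9.5 / 0.63
R = 15.08 cmH2O/(L/s)


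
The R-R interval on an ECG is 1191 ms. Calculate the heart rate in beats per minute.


HR = 60 / RR_interval(s)
RR = 1191 ms = 1.191 s
HR = 60 / 1.191 = 50.38 bpm


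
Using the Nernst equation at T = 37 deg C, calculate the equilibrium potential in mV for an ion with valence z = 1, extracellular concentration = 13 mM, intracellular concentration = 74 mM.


E = (RT/(zF)) * ln(C_out/C_in)
T = 37 + 273.15 = 310.15 K
E = (8.314 * 310.15 / (1 * 96485)) * ln(13/74)
E = -46.48 mV


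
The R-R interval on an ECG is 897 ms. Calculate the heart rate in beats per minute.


HR = 60 / RR_interval(s)
RR = 897 ms = 0.897 s
HR = 60 / 0.897 = 66.89 bpm


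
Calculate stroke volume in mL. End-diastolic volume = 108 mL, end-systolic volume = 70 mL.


SV = EDV - ESV
SV = 108 - 70
SV = 38 mL


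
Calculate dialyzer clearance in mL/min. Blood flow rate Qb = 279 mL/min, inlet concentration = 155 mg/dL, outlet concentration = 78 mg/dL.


K = Qb * (Cb_in - Cb_out) / Cb_in
K = 279 * (155 - 78) / 155
K = 138.6 mL/min


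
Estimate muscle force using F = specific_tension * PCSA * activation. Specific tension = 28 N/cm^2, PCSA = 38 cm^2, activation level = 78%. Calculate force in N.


F = sigma * PCSA * activation
F = 28 * 38 * 0.78
F = 829.9 N


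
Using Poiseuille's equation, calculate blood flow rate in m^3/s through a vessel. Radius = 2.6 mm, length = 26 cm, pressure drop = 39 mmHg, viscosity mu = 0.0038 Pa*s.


Q = pi*r^4*dP / (8*mu*L)
r = 0.0026 m, L = 0.26 m
dP = 39 mmHg = 5199.558 Pa
Q = 9.4441e-05 m^3/s


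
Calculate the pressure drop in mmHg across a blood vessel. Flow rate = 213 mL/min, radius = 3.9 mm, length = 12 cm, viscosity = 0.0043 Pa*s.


dP = 8*mu*L*Q / (pi*r^4)
Q = 213 mL/min = 3.55e-06 m^3/s
dP = 20.1632 Pa = 20.1632 / 133.322 mmHg = 0.1512 mmHg


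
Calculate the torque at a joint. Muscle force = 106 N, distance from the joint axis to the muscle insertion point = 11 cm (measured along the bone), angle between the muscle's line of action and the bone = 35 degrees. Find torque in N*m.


Torque = F * d * sin(theta)   (moment arm = d*sin(theta))
d = 11 cm = 0.11 m
Torque = 106 * 0.11 * sin(35)
Torque = 6.688 N*m


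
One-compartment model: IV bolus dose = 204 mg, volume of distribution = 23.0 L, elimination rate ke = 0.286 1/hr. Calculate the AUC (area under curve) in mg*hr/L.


C0 = Dose/Vd = 204/23.0 = 8.86957 mg/L
AUC = C0/ke = 8.86957/0.286
AUC = 31.01 mg*hr/L


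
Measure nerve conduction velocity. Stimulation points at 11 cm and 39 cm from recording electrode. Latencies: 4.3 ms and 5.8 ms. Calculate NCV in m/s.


Distance = (39 - 11) / 100 = 0.28 m
dt = (5.8 - 4.3) / 1000 = 0.0015 s
NCV = dist / dt = 186.7 m/s


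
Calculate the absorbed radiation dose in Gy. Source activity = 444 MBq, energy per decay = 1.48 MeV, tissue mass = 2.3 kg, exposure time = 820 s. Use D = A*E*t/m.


A = 444 MBq = 4.4400e+08 Bq
E = 1.48 MeV = 2.37096e-13 J
D = A*E*t/m = 4.4400e+08*2.37096e-13*820/2.3
D = 0.03753 Gy


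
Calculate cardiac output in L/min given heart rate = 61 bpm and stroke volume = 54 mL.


CO = HR * SV
CO = 61 * 54 / 1000
CO = 3.294 L/min


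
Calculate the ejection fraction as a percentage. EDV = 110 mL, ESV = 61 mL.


SV = EDV - ESV = 110 - 61 = 49 mL
EF = SV/EDV * 100 = 49/110 * 100
EF = 44.55%


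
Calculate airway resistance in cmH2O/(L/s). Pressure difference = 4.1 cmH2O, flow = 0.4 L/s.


R = dP / flow
R = 4.1 / 0.4
R = 10.25 cmH2O/(L/s)


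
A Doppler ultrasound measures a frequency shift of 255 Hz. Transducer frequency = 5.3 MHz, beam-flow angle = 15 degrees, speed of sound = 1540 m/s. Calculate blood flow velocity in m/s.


v = fd * c / (2 * f0 * cos(theta))
v = 255 * 1540 / (2 * 5.3000e+06 * cos(15))
v = 0.03835 m/s


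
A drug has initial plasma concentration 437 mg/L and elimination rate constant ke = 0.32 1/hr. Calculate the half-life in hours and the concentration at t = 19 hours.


t_half = ln(2) / ke = 0.693147 / 0.32 = 2.166 hr
C(t) = C0 * exp(-ke*t) = 437 * exp(-0.32*19)
C(19) = 0.9999 mg/L


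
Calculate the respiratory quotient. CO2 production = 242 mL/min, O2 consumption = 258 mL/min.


RQ = VCO2 / VO2
RQ = 242 / 258
RQ = 0.938


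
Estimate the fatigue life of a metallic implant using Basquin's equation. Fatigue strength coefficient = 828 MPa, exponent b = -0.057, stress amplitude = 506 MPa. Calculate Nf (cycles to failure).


sigma_a = sigma_f' * (2Nf)^b
2Nf = (sigma_a/sigma_f')^(1/b)
2Nf = (506/828)^(1/-0.057)
2Nf = 5652.9812
Nf = 2826


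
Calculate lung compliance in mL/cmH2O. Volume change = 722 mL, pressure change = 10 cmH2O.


C = dV / dP
C = 722 / 10
C = 72.2 mL/cmH2O


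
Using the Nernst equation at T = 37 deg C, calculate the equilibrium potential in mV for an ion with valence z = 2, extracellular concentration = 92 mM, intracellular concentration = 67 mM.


E = (RT/(zF)) * ln(C_out/C_in)
T = 37 + 273.15 = 310.15 K
E = (8.314 * 310.15 / (2 * 96485)) * ln(92/67)
E = 4.237 mV


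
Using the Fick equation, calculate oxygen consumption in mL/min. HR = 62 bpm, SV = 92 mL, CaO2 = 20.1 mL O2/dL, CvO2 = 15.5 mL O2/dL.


CO = HR*SV = 62*92/1000 = 5.704 L/min
a-v O2 diff = 20.1 - 15.5 = 4.6 mL/dL
VO2 = CO * (CaO2-CvO2) * 10 dL/L
VO2 = 5.704 * 4.6 * 10
VO2 = 262.4 mL/min


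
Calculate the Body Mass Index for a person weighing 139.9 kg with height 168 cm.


BMI = weight / height^2
height = 168 cm = 1.68 m
BMI = 139.9 / 1.68^2
BMI = 49.57 kg/m^2


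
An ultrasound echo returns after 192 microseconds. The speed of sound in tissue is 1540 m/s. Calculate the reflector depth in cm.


depth = c * t / 2
t = 192 us = 1.9200e-04 s
depth = 1540 * 1.9200e-04 / 2
depth = 0.14784 m = 14.784 cm


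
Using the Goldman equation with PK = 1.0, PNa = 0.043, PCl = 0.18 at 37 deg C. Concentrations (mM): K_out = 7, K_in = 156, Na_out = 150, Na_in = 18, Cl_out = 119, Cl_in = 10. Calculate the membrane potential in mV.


Vm = (RT/F)*ln((PK*Ko + PNa*Nao + PCl*Cli)/(PK*Ki + PNa*Nai + PCl*Clo))
Numer = 15.25, Denom = 178.194
Vm = -65.7 mV


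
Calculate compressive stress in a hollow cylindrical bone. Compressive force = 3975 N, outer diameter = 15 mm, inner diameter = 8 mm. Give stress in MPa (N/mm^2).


A = pi*(r_o^2 - r_i^2)
r_o = 7.5 mm, r_i = 4 mm
A = 126.449 mm^2
sigma = F/A = 3975 / 126.449
sigma = 31.44 MPa


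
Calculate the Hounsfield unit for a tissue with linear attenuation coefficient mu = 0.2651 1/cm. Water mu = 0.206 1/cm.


HU = ((mu_tissue - mu_water) / mu_water) * 1000
HU = ((0.2651 - 0.206) / 0.206) * 1000
HU = 286.9


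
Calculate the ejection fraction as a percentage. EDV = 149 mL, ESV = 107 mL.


SV = EDV - ESV = 149 - 107 = 42 mL
EF = SV/EDV * 100 = 42/149 * 100
EF = 28.19%


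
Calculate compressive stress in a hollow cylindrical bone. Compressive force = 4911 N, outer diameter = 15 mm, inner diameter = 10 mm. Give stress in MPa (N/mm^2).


A = pi*(r_o^2 - r_i^2)
r_o = 7.5 mm, r_i = 5 mm
A = 98.1748 mm^2
sigma = F/A = 4911 / 98.1748
sigma = 50.02 MPa


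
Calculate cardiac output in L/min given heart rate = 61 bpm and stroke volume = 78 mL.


CO = HR * SV
CO = 61 * 78 / 1000
CO = 4.758 L/min


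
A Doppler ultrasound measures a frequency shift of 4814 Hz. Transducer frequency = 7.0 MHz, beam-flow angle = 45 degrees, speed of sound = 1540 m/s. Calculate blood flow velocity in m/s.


v = fd * c / (2 * f0 * cos(theta))
v = 4814 * 1540 / (2 * 7.0000e+06 * cos(45))
v = 0.7489 m/s


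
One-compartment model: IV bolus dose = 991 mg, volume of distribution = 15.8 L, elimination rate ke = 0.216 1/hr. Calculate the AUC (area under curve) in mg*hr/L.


C0 = Dose/Vd = 991/15.8 = 62.7215 mg/L
AUC = C0/ke = 62.7215/0.216
AUC = 290.4 mg*hr/L


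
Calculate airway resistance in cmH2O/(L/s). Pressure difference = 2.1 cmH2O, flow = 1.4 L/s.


R = dP / flow
R = 2.1 / 1.4
R = 1.5 cmH2O/(L/s)


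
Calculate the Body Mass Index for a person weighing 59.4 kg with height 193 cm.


BMI = weight / height^2
height = 193 cm = 1.93 m
BMI = 59.4 / 1.93^2
BMI = 15.95 kg/m^2


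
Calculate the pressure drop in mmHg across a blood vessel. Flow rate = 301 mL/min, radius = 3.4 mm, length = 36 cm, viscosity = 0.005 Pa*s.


dP = 8*mu*L*Q / (pi*r^4)
Q = 301 mL/min = 5.01667e-06 m^3/s
dP = 172.073 Pa = 172.073 / 133.322 mmHg = 1.291 mmHg


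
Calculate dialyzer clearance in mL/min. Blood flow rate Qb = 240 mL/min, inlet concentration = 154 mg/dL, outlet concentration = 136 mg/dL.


K = Qb * (Cb_in - Cb_out) / Cb_in
K = 240 * (154 - 136) / 154
K = 28.05 mL/min


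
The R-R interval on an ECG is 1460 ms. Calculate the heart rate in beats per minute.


HR = 60 / RR_interval(s)
RR = 1460 ms = 1.46 s
HR = 60 / 1.46 = 41.1 bpm


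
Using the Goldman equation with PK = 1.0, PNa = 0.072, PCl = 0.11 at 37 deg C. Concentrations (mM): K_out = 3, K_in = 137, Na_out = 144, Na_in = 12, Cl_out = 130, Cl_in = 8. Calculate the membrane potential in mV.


Vm = (RT/F)*ln((PK*Ko + PNa*Nao + PCl*Cli)/(PK*Ki + PNa*Nai + PCl*Clo))
Numer = 14.248, Denom = 152.164
Vm = -63.29 mV


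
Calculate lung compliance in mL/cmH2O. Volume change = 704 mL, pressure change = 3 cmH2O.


C = dV / dP
C = 704 / 3
C = 234.7 mL/cmH2O


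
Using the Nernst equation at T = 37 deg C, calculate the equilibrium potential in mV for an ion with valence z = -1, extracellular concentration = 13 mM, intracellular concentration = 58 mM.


E = (RT/(zF)) * ln(C_out/C_in)
T = 37 + 273.15 = 310.15 K
E = (8.314 * 310.15 / (-1 * 96485)) * ln(13/58)
E = 39.97 mV


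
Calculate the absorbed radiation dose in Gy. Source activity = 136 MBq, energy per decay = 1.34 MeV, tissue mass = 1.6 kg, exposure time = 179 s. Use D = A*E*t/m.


A = 136 MBq = 1.3600e+08 Bq
E = 1.34 MeV = 2.14668e-13 J
D = A*E*t/m = 1.3600e+08*2.14668e-13*179/1.6
D = 0.003266 Gy
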